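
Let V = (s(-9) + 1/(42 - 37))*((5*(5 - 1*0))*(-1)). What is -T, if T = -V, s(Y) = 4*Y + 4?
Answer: 795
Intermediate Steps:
s(Y) = 4 + 4*Y
V = 795 (V = ((4 + 4*(-9)) + 1/(42 - 37))*((5*(5 - 1*0))*(-1)) = ((4 - 36) + 1/5)*((5*(5 + 0))*(-1)) = (-32 + 1/5)*((5*5)*(-1)) = -795*(-1) = -159/5*(-25) = 795)
T = -795 (T = -1*795 = -795)
-T = -1*(-795) = 795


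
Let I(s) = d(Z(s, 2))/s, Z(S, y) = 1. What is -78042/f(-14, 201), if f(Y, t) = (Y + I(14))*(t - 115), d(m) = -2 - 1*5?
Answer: 78042/1247 ≈ 62.584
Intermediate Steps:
d(m) = -7 (d(m) = -2 - 5 = -7)
I(s) = -7/s
f(Y, t) = (-115 + t)*(-½ + Y) (f(Y, t) = (Y - 7/14)*(t - 115) = (Y - 7*1/14)*(-115 + t) = (Y - ½)*(-115 + t) = (-½ + Y)*(-115 + t) = (-115 + t)*(-½ + Y))
-78042/f(-14, 201) = -78042/(115/2 - 115*(-14) - ½*201 - 14*201) = -78042/(115/2 + 1610 - 201/2 - 2814) = -78042/(-1247) = -78042*(-1/1247) = 78042/1247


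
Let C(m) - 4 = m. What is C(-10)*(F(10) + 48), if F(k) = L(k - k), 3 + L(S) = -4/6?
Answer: -266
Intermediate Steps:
C(m) = 4 + m
L(S) = -11/3 (L(S) = -3 - 4/6 = -3 - 4*1/6 = -3 - 2/3 = -11/3)
F(k) = -11/3
C(-10)*(F(10) + 48) = (4 - 10)*(-11/3 + 48) = -6*133/3 = -266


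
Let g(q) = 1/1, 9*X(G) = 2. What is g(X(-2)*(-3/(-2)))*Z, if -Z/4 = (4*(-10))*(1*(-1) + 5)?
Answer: 640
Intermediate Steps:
X(G) = 2/9 (X(G) = (1/9)*2 = 2/9)
Z = 640 (Z = -4*4*(-10)*(1*(-1) + 5) = -(-160)*(-1 + 5) = -(-160)*4 = -4*(-160) = 640)
g(q) = 1
g(X(-2)*(-3/(-2)))*Z = 1*640 = 640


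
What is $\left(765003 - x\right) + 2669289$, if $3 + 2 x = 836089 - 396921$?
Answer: $\frac{6429419}{2} \approx 3.2147 \cdot 10^{6}$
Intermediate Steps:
$x = \frac{439165}{2}$ ($x = - \frac{3}{2} + \frac{836089 - 396921}{2} = - \frac{3}{2} + \frac{1}{2} \cdot 439168 = - \frac{3}{2} + 219584 = \frac{439165}{2} \approx 2.1958 \cdot 10^{5}$)
$\left(765003 - x\right) + 2669289 = \left(765003 - \frac{439165}{2}\right) + 2669289 = \frac{1090841}{2} + 2669289 = \frac{6429419}{2}$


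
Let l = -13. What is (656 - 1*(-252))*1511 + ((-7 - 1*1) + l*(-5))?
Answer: 1372045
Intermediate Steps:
(656 - 1*(-252))*1511 + ((-7 - 1*1) + l*(-5)) = (656 - 1*(-252))*1511 + ((-7 - 1*1) - 13*(-5)) = (656 + 252)*1511 + ((-7 - 1) + 65) = 908*1511 + (-8 + 65) = 1371988 + 57 = 1372045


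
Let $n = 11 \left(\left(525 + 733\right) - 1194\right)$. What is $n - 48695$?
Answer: $-47991$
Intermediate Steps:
$n = 704$ ($n = 11 \left(1258 - 1194\right) = 11 \cdot 64 = 704$)
$n - 48695 = 704 - 48695 = -47991$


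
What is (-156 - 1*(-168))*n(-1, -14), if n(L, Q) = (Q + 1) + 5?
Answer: -96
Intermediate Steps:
n(L, Q) = 6 + Q (n(L, Q) = (1 + Q) + 5 = 6 + Q)
(-156 - 1*(-168))*n(-1, -14) = (-156 - 1*(-168))*(6 - 14) = (-156 + 168)*(-8) = 12*(-8) = -96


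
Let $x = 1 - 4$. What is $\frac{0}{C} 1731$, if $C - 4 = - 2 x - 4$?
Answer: $0$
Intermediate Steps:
$x = -3$ ($x = 1 - 4 = -3$)
$C = 6$ ($C = 4 - -2 = 4 + \left(6 - 4\right) = 4 + 2 = 6$)
$\frac{0}{C} 1731 = \frac{0}{6} \cdot 1731 = 0 \cdot \frac{1}{6} \cdot 1731 = 0 \cdot 1731 = 0$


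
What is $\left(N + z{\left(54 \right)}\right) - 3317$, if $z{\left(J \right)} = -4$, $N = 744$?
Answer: $-2577$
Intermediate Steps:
$\left(N + z{\left(54 \right)}\right) - 3317 = \left(744 - 4\right) - 3317 = 740 - 3317 = -2577$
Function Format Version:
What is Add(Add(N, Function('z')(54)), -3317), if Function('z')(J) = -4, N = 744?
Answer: -2577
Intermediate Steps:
Add(Add(N, Function('z')(54)), -3317) = Add(Add(744, -4), -3317) = Add(740, -3317) = -2577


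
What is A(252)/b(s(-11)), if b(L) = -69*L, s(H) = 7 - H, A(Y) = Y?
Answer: -14/69 ≈ -0.20290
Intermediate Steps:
A(252)/b(s(-11)) = 252/((-69*(7 - 1*(-11)))) = 252/((-69*(7 + 11))) = 252/((-69*18)) = 252/(-1242) = 252*(-1/1242) = -14/69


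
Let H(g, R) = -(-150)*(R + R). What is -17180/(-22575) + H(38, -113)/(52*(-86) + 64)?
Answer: 42051097/4975530 ≈ 8.4516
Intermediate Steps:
H(g, R) = 300*R (H(g, R) = -(-150)*2*R = -(-300)*R = 300*R)
-17180/(-22575) + H(38, -113)/(52*(-86) + 64) = -17180/(-22575) + (300*(-113))/(52*(-86) + 64) = -17180*(-1/22575) - 33900/(-4472 + 64) = 3436/4515 - 33900/(-4408) = 3436/4515 - 33900*(-1/4408) = 3436/4515 + 8475/1102 = 42051097/4975530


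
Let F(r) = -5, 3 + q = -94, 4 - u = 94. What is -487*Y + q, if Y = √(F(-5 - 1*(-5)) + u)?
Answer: -97 - 487*I*√95 ≈ -97.0 - 4746.7*I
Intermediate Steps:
u = -90 (u = 4 - 1*94 = 4 - 94 = -90)
q = -97 (q = -3 - 94 = -97)
Y = I*√95 (Y = √(-5 - 90) = √(-95) = I*√95 ≈ 9.7468*I)
-487*Y + q = -487*I*√95 - 97 = -97 - 487*I*√95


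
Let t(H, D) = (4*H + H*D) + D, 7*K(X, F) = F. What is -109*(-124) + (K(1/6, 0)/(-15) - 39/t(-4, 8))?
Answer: 540679/40 ≈ 13517.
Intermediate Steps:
K(X, F) = F/7
t(H, D) = D + 4*H + D*H (t(H, D) = (4*H + D*H) + D = D + 4*H + D*H)
-109*(-124) + (K(1/6, 0)/(-15) - 39/t(-4, 8)) = -109*(-124) + (((1/7)*0)/(-15) - 39/(8 + 4*(-4) + 8*(-4))) = 13516 + (0*(-1/15) - 39/(8 - 16 - 32)) = 13516 + (0 - 39/(-40)) = 13516 + (0 - 39*(-1/40)) = 13516 + (0 + 39/40) = 13516 + 39/40 = 540679/40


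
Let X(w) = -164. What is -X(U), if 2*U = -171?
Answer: 164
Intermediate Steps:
U = -171/2 (U = (½)*(-171) = -171/2 ≈ -85.500)
-X(U) = -1*(-164) = 164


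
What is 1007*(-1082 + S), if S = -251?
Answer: -1342331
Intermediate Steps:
1007*(-1082 + S) = 1007*(-1082 - 251) = 1007*(-1333) = -1342331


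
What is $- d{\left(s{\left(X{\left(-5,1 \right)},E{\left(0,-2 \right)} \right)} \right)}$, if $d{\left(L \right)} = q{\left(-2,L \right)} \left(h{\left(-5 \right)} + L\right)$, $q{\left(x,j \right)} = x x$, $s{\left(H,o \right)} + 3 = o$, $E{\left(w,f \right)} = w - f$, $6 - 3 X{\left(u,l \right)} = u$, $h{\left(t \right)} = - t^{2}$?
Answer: $104$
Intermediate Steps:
$X{\left(u,l \right)} = 2 - \frac{u}{3}$
$s{\left(H,o \right)} = -3 + o$
$q{\left(x,j \right)} = x^{2}$
$d{\left(L \right)} = -100 + 4 L$ ($d{\left(L \right)} = \left(-2\right)^{2} \left(- \left(-5\right)^{2} + L\right) = 4 \left(\left(-1\right) 25 + L\right) = 4 \left(-25 + L\right) = -100 + 4 L$)
$- d{\left(s{\left(X{\left(-5,1 \right)},E{\left(0,-2 \right)} \right)} \right)} = - (-100 + 4 \left(-3 + \left(0 - -2\right)\right)) = - (-100 + 4 \left(-3 + \left(0 + 2\right)\right)) = - (-100 + 4 \left(-3 + 2\right)) = - (-100 + 4 \left(-1\right)) = - (-100 - 4) = \left(-1\right) \left(-104\right) = 104$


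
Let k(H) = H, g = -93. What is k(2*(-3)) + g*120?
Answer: -11166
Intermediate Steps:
k(2*(-3)) + g*120 = 2*(-3) - 93*120 = -6 - 11160 = -11166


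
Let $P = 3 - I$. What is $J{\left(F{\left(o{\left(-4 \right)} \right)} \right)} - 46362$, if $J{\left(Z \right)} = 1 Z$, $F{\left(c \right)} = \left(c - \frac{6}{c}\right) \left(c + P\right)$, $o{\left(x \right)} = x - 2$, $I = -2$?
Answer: $-46357$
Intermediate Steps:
$P = 5$ ($P = 3 - -2 = 3 + 2 = 5$)
$o{\left(x \right)} = -2 + x$ ($o{\left(x \right)} = x - 2 = -2 + x$)
$F{\left(c \right)} = \left(5 + c\right) \left(c - \frac{6}{c}\right)$ ($F{\left(c \right)} = \left(c - \frac{6}{c}\right) \left(c + 5\right) = \left(c - \frac{6}{c}\right) \left(5 + c\right) = \left(5 + c\right) \left(c - \frac{6}{c}\right)$)
$J{\left(Z \right)} = Z$
$J{\left(F{\left(o{\left(-4 \right)} \right)} \right)} - 46362 = \left(-6 + \left(-2 - 4\right)^{2} - \frac{30}{-2 - 4} + 5 \left(-2 - 4\right)\right) - 46362 = \left(-6 + \left(-6\right)^{2} - \frac{30}{-6} + 5 \left(-6\right)\right) - 46362 = \left(-6 + 36 - -5 - 30\right) - 46362 = \left(-6 + 36 + 5 - 30\right) - 46362 = 5 - 46362 = -46357$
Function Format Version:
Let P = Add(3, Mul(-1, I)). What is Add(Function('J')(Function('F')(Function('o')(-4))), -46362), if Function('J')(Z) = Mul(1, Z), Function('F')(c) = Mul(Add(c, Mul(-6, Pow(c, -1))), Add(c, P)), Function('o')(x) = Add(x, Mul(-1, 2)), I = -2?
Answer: -46357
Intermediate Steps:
P = 5 (P = Add(3, Mul(-1, -2)) = Add(3, 2) = 5)
Function('o')(x) = Add(-2, x) (Function('o')(x) = Add(x, -2) = Add(-2, x))
Function('F')(c) = Mul(Add(5, c), Add(c, Mul(-6, Pow(c, -1)))) (Function('F')(c) = Mul(Add(c, Mul(-6, Pow(c, -1))), Add(c, 5)) = Mul(Add(c, Mul(-6, Pow(c, -1))), Add(5, c)) = Mul(Add(5, c), Add(c, Mul(-6, Pow(c, -1)))))
Function('J')(Z) = Z
Add(Function('J')(Function('F')(Function('o')(-4))), -46362) = Add(Add(-6, Pow(Add(-2, -4), 2), Mul(-30, Pow(Add(-2, -4), -1)), Mul(5, Add(-2, -4))), -46362) = Add(Add(-6, Pow(-6, 2), Mul(-30, Pow(-6, -1)), Mul(5, -6)), -46362) = Add(Add(-6, 36, Mul(-30, Rational(-1, 6)), -30), -46362) = Add(Add(-6, 36, 5, -30), -46362) = Add(5, -46362) = -46357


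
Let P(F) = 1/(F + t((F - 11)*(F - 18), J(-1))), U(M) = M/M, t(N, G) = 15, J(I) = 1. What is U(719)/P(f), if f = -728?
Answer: -713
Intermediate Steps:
U(M) = 1
P(F) = 1/(15 + F) (P(F) = 1/(F + 15) = 1/(15 + F))
U(719)/P(f) = 1/1/(15 - 728) = 1/1/(-713) = 1/(-1/713) = 1*(-713) = -713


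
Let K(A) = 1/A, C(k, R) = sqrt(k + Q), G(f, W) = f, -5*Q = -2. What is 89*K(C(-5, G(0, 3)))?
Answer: -89*I*sqrt(115)/23 ≈ -41.496*I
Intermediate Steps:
Q = 2/5 (Q = -1/5*(-2) = 2/5 ≈ 0.40000)
C(k, R) = sqrt(2/5 + k) (C(k, R) = sqrt(k + 2/5) = sqrt(2/5 + k))
K(A) = 1/A
89*K(C(-5, G(0, 3))) = 89/((sqrt(10 + 25*(-5))/5)) = 89/((sqrt(10 - 125)/5)) = 89/((sqrt(-115)/5)) = 89/(((I*sqrt(115))/5)) = 89/((I*sqrt(115)/5)) = 89*(-I*sqrt(115)/23) = -89*I*sqrt(115)/23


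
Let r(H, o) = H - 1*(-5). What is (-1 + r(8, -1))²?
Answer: 144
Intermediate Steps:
r(H, o) = 5 + H (r(H, o) = H + 5 = 5 + H)
(-1 + r(8, -1))² = (-1 + (5 + 8))² = (-1 + 13)² = 12² = 144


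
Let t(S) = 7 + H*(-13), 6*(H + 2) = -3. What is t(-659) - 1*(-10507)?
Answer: 21093/2 ≈ 10547.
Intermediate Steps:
H = -5/2 (H = -2 + (⅙)*(-3) = -2 - ½ = -5/2 ≈ -2.5000)
t(S) = 79/2 (t(S) = 7 - 5/2*(-13) = 7 + 65/2 = 79/2)
t(-659) - 1*(-10507) = 79/2 - 1*(-10507) = 79/2 + 10507 = 21093/2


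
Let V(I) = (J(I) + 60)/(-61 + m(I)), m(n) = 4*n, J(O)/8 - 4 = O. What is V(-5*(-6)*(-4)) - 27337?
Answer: -14788449/541 ≈ -27335.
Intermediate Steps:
J(O) = 32 + 8*O
V(I) = (92 + 8*I)/(-61 + 4*I) (V(I) = ((32 + 8*I) + 60)/(-61 + 4*I) = (92 + 8*I)/(-61 + 4*I))
V(-5*(-6)*(-4)) - 27337 = 4*(23 + 2*(-5*(-6)*(-4)))/(-61 + 4*(-5*(-6)*(-4))) - 27337 = 4*(23 + 2*(30*(-4)))/(-61 + 4*(30*(-4))) - 27337 = 4*(23 + 2*(-120))/(-61 + 4*(-120)) - 27337 = 4*(23 - 240)/(-61 - 480) - 27337 = 4*(-217)/(-541) - 27337 = 4*(-1/541)*(-217) - 27337 = 868/541 - 27337 = -14788449/541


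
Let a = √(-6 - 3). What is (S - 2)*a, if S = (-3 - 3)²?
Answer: 102*I ≈ 102.0*I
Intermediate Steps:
a = 3*I (a = √(-9) = 3*I ≈ 3.0*I)
S = 36 (S = (-6)² = 36)
(S - 2)*a = (36 - 2)*(3*I) = 34*(3*I) = 102*I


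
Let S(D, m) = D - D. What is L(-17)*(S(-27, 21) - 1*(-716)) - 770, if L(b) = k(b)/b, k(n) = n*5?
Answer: 2810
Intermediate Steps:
k(n) = 5*n
S(D, m) = 0
L(b) = 5 (L(b) = (5*b)/b = 5)
L(-17)*(S(-27, 21) - 1*(-716)) - 770 = 5*(0 - 1*(-716)) - 770 = 5*(0 + 716) - 770 = 5*716 - 770 = 3580 - 770 = 2810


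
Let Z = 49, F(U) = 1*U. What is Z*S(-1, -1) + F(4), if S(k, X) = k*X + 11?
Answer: 592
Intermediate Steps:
F(U) = U
S(k, X) = 11 + X*k (S(k, X) = X*k + 11 = 11 + X*k)
Z*S(-1, -1) + F(4) = 49*(11 - 1*(-1)) + 4 = 49*(11 + 1) + 4 = 49*12 + 4 = 588 + 4 = 592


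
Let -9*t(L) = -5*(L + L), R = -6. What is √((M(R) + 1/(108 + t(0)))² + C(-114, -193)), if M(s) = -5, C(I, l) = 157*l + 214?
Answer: I*√350644247/108 ≈ 173.38*I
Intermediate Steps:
t(L) = 10*L/9 (t(L) = -(-5)*(L + L)/9 = -(-5)*2*L/9 = -(-10)*L/9 = 10*L/9)
C(I, l) = 214 + 157*l
√((M(R) + 1/(108 + t(0)))² + C(-114, -193)) = √((-5 + 1/(108 + (10/9)*0))² + (214 + 157*(-193))) = √((-5 + 1/(108 + 0))² + (214 - 30301)) = √((-5 + 1/108)² - 30087) = √((-539/108)² - 30087) = √(290521/11664 - 30087) = √(-350644247/11664) = I*√350644247/108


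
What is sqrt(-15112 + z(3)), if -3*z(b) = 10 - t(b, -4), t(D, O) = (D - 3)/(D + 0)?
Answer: I*sqrt(136038)/3 ≈ 122.94*I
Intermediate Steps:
t(D, O) = (-3 + D)/D
z(b) = -10/3 + (-3 + b)/(3*b) (z(b) = -(10 - (-3 + b)/b)/3 = -10/3 + (-3 + b)/(3*b))
sqrt(-15112 + z(3)) = sqrt(-15112 + (-3 - 1/3)) = sqrt(-15112 - 10/3) = sqrt(-45346/3) = I*sqrt(136038)/3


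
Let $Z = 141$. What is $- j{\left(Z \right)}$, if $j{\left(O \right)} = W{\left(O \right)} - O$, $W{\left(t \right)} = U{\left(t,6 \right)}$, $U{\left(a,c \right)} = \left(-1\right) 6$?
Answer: $147$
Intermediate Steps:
$U{\left(a,c \right)} = -6$
$W{\left(t \right)} = -6$
$j{\left(O \right)} = -6 - O$
$- j{\left(Z \right)} = - (-6 - 141) = \left(-1\right) \left(-147\right) = 147$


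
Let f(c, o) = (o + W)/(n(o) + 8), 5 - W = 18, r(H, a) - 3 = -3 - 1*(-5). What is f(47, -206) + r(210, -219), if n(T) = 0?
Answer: -179/8 ≈ -22.375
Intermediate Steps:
r(H, a) = 5 (r(H, a) = 3 + (-3 - 1*(-5)) = 3 + (-3 + 5) = 3 + 2 = 5)
W = -13 (W = 5 - 1*18 = 5 - 18 = -13)
f(c, o) = -13/8 + o/8 (f(c, o) = (o - 13)/(0 + 8) = (-13 + o)/8 = (-13 + o)*(1/8) = -13/8 + o/8)
f(47, -206) + r(210, -219) = (-13/8 + (1/8)*(-206)) + 5 = (-13/8 - 103/4) + 5 = -219/8 + 5 = -179/8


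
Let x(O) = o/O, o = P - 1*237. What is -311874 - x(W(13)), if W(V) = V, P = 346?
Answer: -4054471/13 ≈ -3.1188e+5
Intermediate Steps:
o = 109 (o = 346 - 1*237 = 346 - 237 = 109)
x(O) = 109/O
-311874 - x(W(13)) = -311874 - 109/13 = -4054471/13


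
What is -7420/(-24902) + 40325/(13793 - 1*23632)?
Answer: -465583885/122505389 ≈ -3.8005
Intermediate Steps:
-7420/(-24902) + 40325/(13793 - 1*23632) = -7420*(-1/24902) + 40325/(13793 - 23632) = 3710/12451 + 40325/(-9839) = 3710/12451 + 40325*(-1/9839) = 3710/12451 - 40325/9839 = -465583885/122505389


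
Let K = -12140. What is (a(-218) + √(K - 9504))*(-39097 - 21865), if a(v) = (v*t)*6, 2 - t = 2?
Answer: -121924*I*√5411 ≈ -8.9687e+6*I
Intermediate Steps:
t = 0 (t = 2 - 1*2 = 2 - 2 = 0)
a(v) = 0 (a(v) = (v*0)*6 = 0*6 = 0)
(a(-218) + √(K - 9504))*(-39097 - 21865) = (0 + √(-12140 - 9504))*(-39097 - 21865) = (0 + √(-21644))*(-60962) = (0 + 2*I*√5411)*(-60962) = (2*I*√5411)*(-60962) = -121924*I*√5411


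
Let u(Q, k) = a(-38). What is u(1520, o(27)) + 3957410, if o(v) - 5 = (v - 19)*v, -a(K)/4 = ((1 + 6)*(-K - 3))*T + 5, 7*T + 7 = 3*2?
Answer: 3957530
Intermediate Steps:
T = -⅐ (T = -1 + (3*2)/7 = -1 + (⅐)*6 = -1 + 6/7 = -⅐ ≈ -0.14286)
a(K) = -32 - 4*K (a(K) = -4*(((1 + 6)*(-K - 3))*(-⅐) + 5) = -4*((7*(-3 - K))*(-⅐) + 5) = -4*((-21 - 7*K)*(-⅐) + 5) = -4*((3 + K) + 5) = -4*(8 + K) = -32 - 4*K)
o(v) = 5 + v*(-19 + v) (o(v) = 5 + (v - 19)*v = 5 + (-19 + v)*v = 5 + v*(-19 + v))
u(Q, k) = 120 (u(Q, k) = -32 - 4*(-38) = -32 + 152 = 120)
u(1520, o(27)) + 3957410 = 120 + 3957410 = 3957530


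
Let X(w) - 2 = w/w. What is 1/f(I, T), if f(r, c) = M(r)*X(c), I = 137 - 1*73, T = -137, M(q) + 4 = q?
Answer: 1/180 ≈ 0.0055556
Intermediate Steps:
M(q) = -4 + q
X(w) = 3 (X(w) = 2 + w/w = 2 + 1 = 3)
I = 64 (I = 137 - 73 = 64)
f(r, c) = -12 + 3*r (f(r, c) = (-4 + r)*3 = -12 + 3*r)
1/f(I, T) = 1/(-12 + 3*64) = 1/(-12 + 192) = 1/180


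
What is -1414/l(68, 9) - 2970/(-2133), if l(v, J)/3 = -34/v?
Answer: 223742/237 ≈ 944.06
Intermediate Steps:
l(v, J) = -102/v (l(v, J) = 3*(-34/v) = -102/v)
-1414/l(68, 9) - 2970/(-2133) = -1414/((-102/68)) - 2970/(-2133) = -1414/((-102*1/68)) - 2970*(-1/2133) = -1414/(-3/2) + 110/79 = -1414*(-⅔) + 110/79 = 2828/3 + 110/79 = 223742/237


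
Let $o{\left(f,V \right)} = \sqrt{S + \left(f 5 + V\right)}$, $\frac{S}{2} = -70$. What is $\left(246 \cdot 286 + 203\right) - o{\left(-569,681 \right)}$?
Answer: $70559 - 48 i \approx 70559.0 - 48.0 i$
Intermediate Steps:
$S = -140$ ($S = 2 \left(-70\right) = -140$)
$o{\left(f,V \right)} = \sqrt{-140 + V + 5 f}$ ($o{\left(f,V \right)} = \sqrt{-140 + \left(f 5 + V\right)} = \sqrt{-140 + \left(5 f + V\right)} = \sqrt{-140 + \left(V + 5 f\right)} = \sqrt{-140 + V + 5 f}$)
$\left(246 \cdot 286 + 203\right) - o{\left(-569,681 \right)} = \left(246 \cdot 286 + 203\right) - \sqrt{-140 + 681 + 5 \left(-569\right)} = \left(70356 + 203\right) - \sqrt{-140 + 681 - 2845} = 70559 - \sqrt{-2304} = 70559 - 48 i$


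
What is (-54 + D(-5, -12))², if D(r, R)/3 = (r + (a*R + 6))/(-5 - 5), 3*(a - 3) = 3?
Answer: 159201/100 ≈ 1592.0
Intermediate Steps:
a = 4 (a = 3 + (⅓)*3 = 3 + 1 = 4)
D(r, R) = -9/5 - 6*R/5 - 3*r/10 (D(r, R) = 3*((r + (4*R + 6))/(-5 - 5)) = 3*((r + (6 + 4*R))/(-10)) = 3*((6 + r + 4*R)*(-⅒)) = 3*(-⅗ - 2*R/5 - r/10) = -9/5 - 6*R/5 - 3*r/10)
(-54 + D(-5, -12))² = (-54 + (-9/5 - 6/5*(-12) - 3/10*(-5)))² = (-54 + (-9/5 + 72/5 + 3/2))² = (-54 + 141/10)² = (-399/10)² = 159201/100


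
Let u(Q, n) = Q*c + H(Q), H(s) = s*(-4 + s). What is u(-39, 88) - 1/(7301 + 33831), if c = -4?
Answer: 75394955/41132 ≈ 1833.0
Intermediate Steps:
u(Q, n) = -4*Q + Q*(-4 + Q) (u(Q, n) = Q*(-4) + Q*(-4 + Q) = -4*Q + Q*(-4 + Q))
u(-39, 88) - 1/(7301 + 33831) = -39*(-8 - 39) - 1/(7301 + 33831) = -39*(-47) - 1/41132 = 1833 - 1*1/41132 = 1833 - 1/41132 = 75394955/41132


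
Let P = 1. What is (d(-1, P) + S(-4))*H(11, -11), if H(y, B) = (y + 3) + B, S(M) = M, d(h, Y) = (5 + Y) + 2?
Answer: 12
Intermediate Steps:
d(h, Y) = 7 + Y
H(y, B) = 3 + B + y (H(y, B) = (3 + y) + B = 3 + B + y)
(d(-1, P) + S(-4))*H(11, -11) = ((7 + 1) - 4)*(3 - 11 + 11) = (8 - 4)*3 = 4*3 = 12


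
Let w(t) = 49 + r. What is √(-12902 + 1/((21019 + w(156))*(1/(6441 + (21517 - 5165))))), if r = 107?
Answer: I*√1912239399/385 ≈ 113.58*I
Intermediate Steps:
w(t) = 156 (w(t) = 49 + 107 = 156)
√(-12902 + 1/((21019 + w(156))*(1/(6441 + (21517 - 5165))))) = √(-12902 + 1/((21019 + 156)*(1/(6441 + (21517 - 5165))))) = √(-12902 + 1/(21175*(1/(6441 + 16352)))) = √(-12902 + 1/(21175*(1/22793))) = √(-12902 + (1/21175)*22793) = √(-12902 + 22793/21175) = √(-273177057/21175) = I*√1912239399/385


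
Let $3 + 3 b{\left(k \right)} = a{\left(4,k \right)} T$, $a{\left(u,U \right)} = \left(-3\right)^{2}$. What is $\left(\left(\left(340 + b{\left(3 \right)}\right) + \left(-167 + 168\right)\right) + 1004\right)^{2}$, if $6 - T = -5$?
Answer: $1896129$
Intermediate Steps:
$a{\left(u,U \right)} = 9$
$T = 11$ ($T = 6 - -5 = 6 + 5 = 11$)
$b{\left(k \right)} = 32$ ($b{\left(k \right)} = -1 + \frac{9 \cdot 11}{3} = -1 + \frac{1}{3} \cdot 99 = -1 + 33 = 32$)
$\left(\left(\left(340 + b{\left(3 \right)}\right) + \left(-167 + 168\right)\right) + 1004\right)^{2} = \left(\left(\left(340 + 32\right) + \left(-167 + 168\right)\right) + 1004\right)^{2} = \left(\left(372 + 1\right) + 1004\right)^{2} = \left(373 + 1004\right)^{2} = 1377^{2} = 1896129$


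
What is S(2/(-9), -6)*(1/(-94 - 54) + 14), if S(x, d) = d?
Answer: -6213/74 ≈ -83.959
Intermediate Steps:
S(2/(-9), -6)*(1/(-94 - 54) + 14) = -6*(1/(-94 - 54) + 14) = -6*(1/(-148) + 14) = -6*(-1/148 + 14) = -6*2071/148 = -6213/74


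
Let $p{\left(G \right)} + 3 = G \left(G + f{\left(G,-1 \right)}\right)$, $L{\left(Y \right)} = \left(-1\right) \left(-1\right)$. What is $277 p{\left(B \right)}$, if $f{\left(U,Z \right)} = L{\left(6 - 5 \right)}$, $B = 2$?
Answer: $831$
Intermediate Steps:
$L{\left(Y \right)} = 1$
$f{\left(U,Z \right)} = 1$
$p{\left(G \right)} = -3 + G \left(1 + G\right)$ ($p{\left(G \right)} = -3 + G \left(G + 1\right) = -3 + G \left(1 + G\right)$)
$277 p{\left(B \right)} = 277 \left(-3 + 2 + 2^{2}\right) = 277 \left(-3 + 2 + 4\right) = 277 \cdot 3 = 831$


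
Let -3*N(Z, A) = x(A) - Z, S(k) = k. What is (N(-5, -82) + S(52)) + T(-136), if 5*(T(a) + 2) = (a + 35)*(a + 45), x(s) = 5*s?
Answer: 10116/5 ≈ 2023.2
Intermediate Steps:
T(a) = -2 + (35 + a)*(45 + a)/5 (T(a) = -2 + ((a + 35)*(a + 45))/5 = -2 + ((35 + a)*(45 + a))/5 = -2 + (35 + a)*(45 + a)/5)
N(Z, A) = -5*A/3 + Z/3 (N(Z, A) = -(5*A - Z)/3 = -(-Z + 5*A)/3 = -5*A/3 + Z/3)
(N(-5, -82) + S(52)) + T(-136) = ((-5/3*(-82) + (⅓)*(-5)) + 52) + (313 + 16*(-136) + (⅕)*(-136)²) = ((410/3 - 5/3) + 52) + (313 - 2176 + (⅕)*18496) = (135 + 52) + (313 - 2176 + 18496/5) = 187 + 9181/5 = 10116/5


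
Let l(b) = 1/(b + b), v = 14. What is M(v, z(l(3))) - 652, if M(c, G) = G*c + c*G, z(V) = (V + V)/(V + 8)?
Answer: -4556/7 ≈ -650.86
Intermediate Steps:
l(b) = 1/(2*b)
z(V) = 2*V/(8 + V) (z(V) = (2*V)/(8 + V) = 2*V/(8 + V))
M(c, G) = 2*G*c (M(c, G) = G*c + G*c = 2*G*c)
M(v, z(l(3))) - 652 = 2*(2*((1/2)/3)/(8 + (1/2)/3))*14 - 652 = 2*(2*((1/2)*(1/3))/(8 + (1/2)*(1/3)))*14 - 652 = 2*(2*(1/6)/(8 + 1/6))*14 - 652 = 2*(2*(1/6)/(49/6))*14 - 652 = 2*(2*(1/6)*(6/49))*14 - 652 = 2*(2/49)*14 - 652 = 8/7 - 652 = -4556/7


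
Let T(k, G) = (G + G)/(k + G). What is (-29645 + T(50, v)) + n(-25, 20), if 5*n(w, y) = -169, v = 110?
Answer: -1187097/40 ≈ -29677.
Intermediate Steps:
n(w, y) = -169/5 (n(w, y) = (1/5)*(-169) = -169/5)
T(k, G) = 2*G/(G + k) (T(k, G) = (2*G)/(G + k) = 2*G/(G + k))
(-29645 + T(50, v)) + n(-25, 20) = (-29645 + 2*110/(110 + 50)) - 169/5 = (-29645 + 2*110/160) - 169/5 = (-29645 + 2*110*(1/160)) - 169/5 = (-29645 + 11/8) - 169/5 = -237149/8 - 169/5 = -1187097/40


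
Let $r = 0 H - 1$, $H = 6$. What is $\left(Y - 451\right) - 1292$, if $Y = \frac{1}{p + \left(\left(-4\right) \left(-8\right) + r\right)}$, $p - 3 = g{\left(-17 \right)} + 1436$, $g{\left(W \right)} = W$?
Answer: $- \frac{2532578}{1453} \approx -1743.0$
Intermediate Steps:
$r = -1$ ($r = 0 \cdot 6 - 1 = 0 - 1 = -1$)
$p = 1422$ ($p = 3 + \left(-17 + 1436\right) = 3 + 1419 = 1422$)
$Y = \frac{1}{1453}$ ($Y = \frac{1}{1422 - -31} = \frac{1}{1422 + \left(32 - 1\right)} = \frac{1}{1422 + 31} = \frac{1}{1453} \approx 0.00068823$)
$\left(Y - 451\right) - 1292 = \left(\frac{1}{1453} - 451\right) - 1292 = - \frac{655302}{1453} - 1292 = - \frac{2532578}{1453}$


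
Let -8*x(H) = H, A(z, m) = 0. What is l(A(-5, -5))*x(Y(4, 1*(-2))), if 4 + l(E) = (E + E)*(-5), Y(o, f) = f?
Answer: -1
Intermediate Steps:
x(H) = -H/8
l(E) = -4 - 10*E (l(E) = -4 + (E + E)*(-5) = -4 + (2*E)*(-5) = -4 - 10*E)
l(A(-5, -5))*x(Y(4, 1*(-2))) = (-4 - 10*0)*(-(-2)/8) = (-4 + 0)*(-⅛*(-2)) = -4*¼ = -1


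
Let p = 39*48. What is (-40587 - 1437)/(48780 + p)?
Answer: -3502/4221 ≈ -0.82966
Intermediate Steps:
p = 1872
(-40587 - 1437)/(48780 + p) = (-40587 - 1437)/(48780 + 1872) = -42024/50652 = -42024*1/50652 = -3502/4221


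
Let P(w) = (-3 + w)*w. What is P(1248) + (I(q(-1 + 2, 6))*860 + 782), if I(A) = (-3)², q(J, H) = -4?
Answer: 1562282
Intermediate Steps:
P(w) = w*(-3 + w)
I(A) = 9
P(1248) + (I(q(-1 + 2, 6))*860 + 782) = 1248*(-3 + 1248) + (9*860 + 782) = 1248*1245 + (7740 + 782) = 1553760 + 8522 = 1562282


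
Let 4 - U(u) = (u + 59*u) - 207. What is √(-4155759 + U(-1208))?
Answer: 2*I*√1020767 ≈ 2020.7*I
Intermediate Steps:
U(u) = 211 - 60*u (U(u) = 4 - ((u + 59*u) - 207) = 4 - (60*u - 207) = 4 - (-207 + 60*u) = 4 + (207 - 60*u) = 211 - 60*u)
√(-4155759 + U(-1208)) = √(-4155759 + (211 - 60*(-1208))) = √(-4155759 + (211 + 72480)) = √(-4155759 + 72691) = √(-4083068) = 2*I*√1020767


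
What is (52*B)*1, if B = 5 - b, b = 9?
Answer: -208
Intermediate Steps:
B = -4 (B = 5 - 1*9 = 5 - 9 = -4)
(52*B)*1 = (52*(-4))*1 = -208*1 = -208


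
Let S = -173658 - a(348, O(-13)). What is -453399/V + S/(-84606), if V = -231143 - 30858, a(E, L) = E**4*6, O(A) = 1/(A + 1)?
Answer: 3842567492445058/3694476101 ≈ 1.0401e+6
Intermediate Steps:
O(A) = 1/(1 + A)
a(E, L) = 6*E**4
S = -87997246554 (S = -173658 - 6*348**4 = -173658 - 6*14666178816 = -173658 - 1*87997072896 = -173658 - 87997072896 = -87997246554)
V = -262001
-453399/V + S/(-84606) = -453399/(-262001) - 87997246554/(-84606) = -453399*(-1/262001) - 87997246554*(-1/84606) = 453399/262001 + 14666207759/14101 = 3842567492445058/3694476101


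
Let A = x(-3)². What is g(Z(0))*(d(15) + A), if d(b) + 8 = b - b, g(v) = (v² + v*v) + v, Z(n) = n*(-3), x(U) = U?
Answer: 0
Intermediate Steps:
Z(n) = -3*n
g(v) = v + 2*v² (g(v) = (v² + v²) + v = 2*v² + v = v + 2*v²)
d(b) = -8 (d(b) = -8 + (b - b) = -8 + 0 = -8)
A = 9 (A = (-3)² = 9)
g(Z(0))*(d(15) + A) = ((-3*0)*(1 + 2*(-3*0)))*(-8 + 9) = (0*(1 + 2*0))*1 = (0*(1 + 0))*1 = (0*1)*1 = 0*1 = 0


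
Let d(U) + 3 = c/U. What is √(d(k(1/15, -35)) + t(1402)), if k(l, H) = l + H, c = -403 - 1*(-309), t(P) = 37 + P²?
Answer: √134929439582/262 ≈ 1402.0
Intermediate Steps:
c = -94 (c = -403 + 309 = -94)
k(l, H) = H + l
d(U) = -3 - 94/U
√(d(k(1/15, -35)) + t(1402)) = √((-3 - 94/(-35 + 1/15)) + (37 + 1402²)) = √((-3 - 94/(-35 + 1/15)) + (37 + 1965604)) = √((-3 - 94/(-524/15)) + 1965641) = √((-3 - 94*(-15/524)) + 1965641) = √((-3 + 705/262) + 1965641) = √(-81/262 + 1965641) = √(514997861/262) = √134929439582/262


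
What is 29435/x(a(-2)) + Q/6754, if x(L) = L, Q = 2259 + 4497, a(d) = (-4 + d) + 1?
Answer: -19877021/3377 ≈ -5886.0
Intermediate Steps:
a(d) = -3 + d
Q = 6756
29435/x(a(-2)) + Q/6754 = 29435/(-3 - 2) + 6756/6754 = 29435/(-5) + 6756*(1/6754) = 29435*(-⅕) + 3378/3377 = -5887 + 3378/3377 = -19877021/3377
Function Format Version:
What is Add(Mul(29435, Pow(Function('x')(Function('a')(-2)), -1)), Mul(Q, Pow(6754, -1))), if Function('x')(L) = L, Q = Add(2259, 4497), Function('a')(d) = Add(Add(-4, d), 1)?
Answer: Rational(-19877021, 3377) ≈ -5886.0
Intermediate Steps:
Function('a')(d) = Add(-3, d)
Q = 6756
Add(Mul(29435, Pow(Function('x')(Function('a')(-2)), -1)), Mul(Q, Pow(6754, -1))) = Add(Mul(29435, Pow(Add(-3, -2), -1)), Mul(6756, Pow(6754, -1))) = Add(Mul(29435, Pow(-5, -1)), Mul(6756, Rational(1, 6754))) = Add(Mul(29435, Rational(-1, 5)), Rational(3378, 3377)) = Add(-5887, Rational(3378, 3377)) = Rational(-19877021, 3377)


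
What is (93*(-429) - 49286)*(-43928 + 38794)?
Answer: 457865522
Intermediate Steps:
(93*(-429) - 49286)*(-43928 + 38794) = (-39897 - 49286)*(-5134) = -89183*(-5134) = 457865522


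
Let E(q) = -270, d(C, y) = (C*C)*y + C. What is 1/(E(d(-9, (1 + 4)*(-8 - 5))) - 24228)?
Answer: -1/24498 ≈ -4.0820e-5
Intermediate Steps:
d(C, y) = C + y*C² (d(C, y) = C²*y + C = y*C² + C = C + y*C²)
1/(E(d(-9, (1 + 4)*(-8 - 5))) - 24228) = 1/(-270 - 24228) = 1/(-24498) = -1/24498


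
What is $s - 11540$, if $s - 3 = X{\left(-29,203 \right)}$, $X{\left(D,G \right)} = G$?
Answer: $-11334$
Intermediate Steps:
$s = 206$ ($s = 3 + 203 = 206$)
$s - 11540 = 206 - 11540 = -11334$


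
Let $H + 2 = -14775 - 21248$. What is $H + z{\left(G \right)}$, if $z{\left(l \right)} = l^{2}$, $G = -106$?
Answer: $-24789$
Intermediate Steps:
$H = -36025$ ($H = -2 - 36023 = -36025$)
$H + z{\left(G \right)} = -36025 + \left(-106\right)^{2} = -36025 + 11236 = -24789$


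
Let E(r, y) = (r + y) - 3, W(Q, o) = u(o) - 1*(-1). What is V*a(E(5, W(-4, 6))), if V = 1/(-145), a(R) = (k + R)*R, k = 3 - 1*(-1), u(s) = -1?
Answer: -12/145 ≈ -0.082759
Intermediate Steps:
W(Q, o) = 0 (W(Q, o) = -1 - 1*(-1) = -1 + 1 = 0)
k = 4 (k = 3 + 1 = 4)
E(r, y) = -3 + r + y
a(R) = R*(4 + R) (a(R) = (4 + R)*R = R*(4 + R))
V = -1/145 ≈ -0.0068966
V*a(E(5, W(-4, 6))) = -(-3 + 5 + 0)*(4 + (-3 + 5 + 0))/145 = -2*(4 + 2)/145 = -2*6/145 = -1/145*12 = -12/145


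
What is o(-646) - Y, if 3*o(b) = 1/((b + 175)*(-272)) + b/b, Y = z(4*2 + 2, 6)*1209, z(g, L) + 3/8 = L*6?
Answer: -16553463617/384336 ≈ -43070.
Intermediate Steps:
z(g, L) = -3/8 + 6*L (z(g, L) = -3/8 + L*6 = -3/8 + 6*L)
Y = 344565/8 (Y = (-3/8 + 6*6)*1209 = (-3/8 + 36)*1209 = (285/8)*1209 = 344565/8 ≈ 43071.)
o(b) = ⅓ - 1/(816*(175 + b)) (o(b) = (1/((b + 175)*(-272)) + b/b)/3 = (-1/272/(175 + b) + 1)/3 = (-1/(272*(175 + b)) + 1)/3 = (1 - 1/(272*(175 + b)))/3 = ⅓ - 1/(816*(175 + b)))
o(-646) - Y = (47599 + 272*(-646))/(816*(175 - 646)) - 1*344565/8 = (1/816)*(47599 - 175712)/(-471) - 344565/8 = (1/816)*(-1/471)*(-128113) - 344565/8 = 128113/384336 - 344565/8 = -16553463617/384336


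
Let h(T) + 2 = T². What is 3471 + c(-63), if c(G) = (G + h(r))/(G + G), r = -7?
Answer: 218681/63 ≈ 3471.1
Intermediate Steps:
h(T) = -2 + T²
c(G) = (47 + G)/(2*G) (c(G) = (G + (-2 + (-7)²))/(G + G) = (G + (-2 + 49))/((2*G)) = (G + 47)*(1/(2*G)) = (47 + G)*(1/(2*G)) = (47 + G)/(2*G))
3471 + c(-63) = 3471 + (½)*(47 - 63)/(-63) = 3471 + (½)*(-1/63)*(-16) = 3471 + 8/63 = 218681/63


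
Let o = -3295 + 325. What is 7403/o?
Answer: -673/270 ≈ -2.4926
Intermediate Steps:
o = -2970
7403/o = 7403/(-2970) = 7403*(-1/2970) = -673/270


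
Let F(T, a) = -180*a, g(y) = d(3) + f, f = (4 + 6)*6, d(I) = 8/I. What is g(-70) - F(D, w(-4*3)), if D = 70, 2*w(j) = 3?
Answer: 998/3 ≈ 332.67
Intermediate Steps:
f = 60 (f = 10*6 = 60)
g(y) = 188/3 (g(y) = 8/3 + 60 = 188/3)
w(j) = 3/2 (w(j) = (½)*3 = 3/2)
g(-70) - F(D, w(-4*3)) = 188/3 - (-180)*3/2 = 188/3 - 1*(-270) = 188/3 + 270 = 998/3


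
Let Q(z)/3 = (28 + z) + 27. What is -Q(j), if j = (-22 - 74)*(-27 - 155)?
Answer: -52581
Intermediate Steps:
j = 17472 (j = -96*(-182) = 17472)
Q(z) = 165 + 3*z (Q(z) = 3*((28 + z) + 27) = 3*(55 + z) = 165 + 3*z)
-Q(j) = -(165 + 3*17472) = -(165 + 52416) = -1*52581 = -52581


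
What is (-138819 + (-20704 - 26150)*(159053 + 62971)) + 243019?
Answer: -10402608296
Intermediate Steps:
(-138819 + (-20704 - 26150)*(159053 + 62971)) + 243019 = (-138819 - 46854*222024) + 243019 = (-138819 - 10402712496) + 243019 = -10402851315 + 243019 = -10402608296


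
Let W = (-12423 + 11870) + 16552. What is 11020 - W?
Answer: -4979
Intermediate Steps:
W = 15999 (W = -553 + 16552 = 15999)
11020 - W = 11020 - 1*15999 = 11020 - 15999 = -4979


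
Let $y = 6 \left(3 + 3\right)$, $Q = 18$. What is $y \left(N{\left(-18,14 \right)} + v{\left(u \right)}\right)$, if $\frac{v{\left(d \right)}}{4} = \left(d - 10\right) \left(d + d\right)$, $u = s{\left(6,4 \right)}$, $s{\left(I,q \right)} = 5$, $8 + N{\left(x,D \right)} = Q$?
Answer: $-6840$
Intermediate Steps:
$N{\left(x,D \right)} = 10$ ($N{\left(x,D \right)} = -8 + 18 = 10$)
$u = 5$
$v{\left(d \right)} = 8 d \left(-10 + d\right)$ ($v{\left(d \right)} = 4 \left(d - 10\right) \left(d + d\right) = 4 \left(-10 + d\right) 2 d = 4 \cdot 2 d \left(-10 + d\right) = 8 d \left(-10 + d\right)$)
$y = 36$ ($y = 6 \cdot 6 = 36$)
$y \left(N{\left(-18,14 \right)} + v{\left(u \right)}\right) = 36 \left(10 + 8 \cdot 5 \left(-10 + 5\right)\right) = 36 \left(10 + 8 \cdot 5 \left(-5\right)\right) = 36 \left(10 - 200\right) = 36 \left(-190\right) = -6840$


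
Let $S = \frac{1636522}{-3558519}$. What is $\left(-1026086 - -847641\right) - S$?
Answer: $- \frac{634998286433}{3558519} \approx -1.7844 \cdot 10^{5}$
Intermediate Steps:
$S = - \frac{1636522}{3558519}$ ($S = 1636522 \left(- \frac{1}{3558519}\right) = - \frac{1636522}{3558519} \approx -0.45989$)
$\left(-1026086 - -847641\right) - S = \left(-1026086 - -847641\right) - - \frac{1636522}{3558519} = \left(-1026086 + 847641\right) + \frac{1636522}{3558519} = -178445 + \frac{1636522}{3558519} = - \frac{634998286433}{3558519}$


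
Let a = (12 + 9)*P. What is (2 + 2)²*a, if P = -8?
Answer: -2688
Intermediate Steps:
a = -168 (a = (12 + 9)*(-8) = 21*(-8) = -168)
(2 + 2)²*a = (2 + 2)²*(-168) = 4²*(-168) = 16*(-168) = -2688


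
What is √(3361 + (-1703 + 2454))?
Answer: 4*√257 ≈ 64.125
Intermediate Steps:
√(3361 + (-1703 + 2454)) = √(3361 + 751) = √4112 = 4*√257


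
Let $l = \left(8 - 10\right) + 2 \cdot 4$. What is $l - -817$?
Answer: $823$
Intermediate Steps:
$l = 6$ ($l = -2 + 8 = 6$)
$l - -817 = 6 - -817 = 6 + 817 = 823$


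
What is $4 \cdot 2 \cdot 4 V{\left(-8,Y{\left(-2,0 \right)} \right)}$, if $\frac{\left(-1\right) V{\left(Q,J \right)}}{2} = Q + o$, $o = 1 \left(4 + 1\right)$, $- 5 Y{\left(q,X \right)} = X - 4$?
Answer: $192$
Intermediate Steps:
$Y{\left(q,X \right)} = \frac{4}{5} - \frac{X}{5}$ ($Y{\left(q,X \right)} = - \frac{X - 4}{5} = - \frac{-4 + X}{5} = \frac{4}{5} - \frac{X}{5}$)
$o = 5$ ($o = 1 \cdot 5 = 5$)
$V{\left(Q,J \right)} = -10 - 2 Q$ ($V{\left(Q,J \right)} = - 2 \left(Q + 5\right) = - 2 \left(5 + Q\right) = -10 - 2 Q$)
$4 \cdot 2 \cdot 4 V{\left(-8,Y{\left(-2,0 \right)} \right)} = 4 \cdot 2 \cdot 4 \left(-10 - -16\right) = 8 \cdot 4 \left(-10 + 16\right) = 32 \cdot 6 = 192$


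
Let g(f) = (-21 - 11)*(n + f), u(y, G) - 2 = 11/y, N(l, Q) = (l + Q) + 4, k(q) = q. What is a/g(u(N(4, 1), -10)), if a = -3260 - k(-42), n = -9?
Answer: -14481/832 ≈ -17.405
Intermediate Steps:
N(l, Q) = 4 + Q + l (N(l, Q) = (Q + l) + 4 = 4 + Q + l)
a = -3218 (a = -3260 - 1*(-42) = -3260 + 42 = -3218)
u(y, G) = 2 + 11/y
g(f) = 288 - 32*f (g(f) = (-21 - 11)*(-9 + f) = -32*(-9 + f) = 288 - 32*f)
a/g(u(N(4, 1), -10)) = -3218/(288 - 32*(2 + 11/(4 + 1 + 4))) = -3218/(288 - 32*(2 + 11/9)) = -3218/(288 - 32*29/9) = -3218/(288 - 928/9) = -3218/1664/9 = -3218*9/1664 = -14481/832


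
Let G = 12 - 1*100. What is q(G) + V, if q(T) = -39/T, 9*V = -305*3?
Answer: -26723/264 ≈ -101.22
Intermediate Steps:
V = -305/3 (V = (-305*3)/9 = (⅑)*(-915) = -305/3 ≈ -101.67)
G = -88 (G = 12 - 100 = -88)
q(G) + V = -39/(-88) - 305/3 = -39*(-1/88) - 305/3 = 39/88 - 305/3 = -26723/264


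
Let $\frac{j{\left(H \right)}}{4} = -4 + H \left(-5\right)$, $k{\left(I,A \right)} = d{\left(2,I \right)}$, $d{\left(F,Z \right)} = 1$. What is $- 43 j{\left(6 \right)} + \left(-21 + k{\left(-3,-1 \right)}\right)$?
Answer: $5828$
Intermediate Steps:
$k{\left(I,A \right)} = 1$
$j{\left(H \right)} = -16 - 20 H$ ($j{\left(H \right)} = 4 \left(-4 + H \left(-5\right)\right) = 4 \left(-4 - 5 H\right) = -16 - 20 H$)
$- 43 j{\left(6 \right)} + \left(-21 + k{\left(-3,-1 \right)}\right) = - 43 \left(-16 - 120\right) + \left(-21 + 1\right) = - 43 \left(-16 - 120\right) - 20 = \left(-43\right) \left(-136\right) - 20 = 5848 - 20 = 5828$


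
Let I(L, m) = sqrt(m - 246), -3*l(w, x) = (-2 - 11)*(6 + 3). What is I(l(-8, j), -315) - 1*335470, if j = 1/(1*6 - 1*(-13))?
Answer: -335470 + I*sqrt(561) ≈ -3.3547e+5 + 23.685*I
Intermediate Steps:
j = 1/19 (j = 1/(6 + 13) = 1/19 ≈ 0.052632)
l(w, x) = 39 (l(w, x) = -(-2 - 11)*(6 + 3)/3 = -(-13)*9/3 = -1/3*(-117) = 39)
I(L, m) = sqrt(-246 + m)
I(l(-8, j), -315) - 1*335470 = sqrt(-246 - 315) - 1*335470 = sqrt(-561) - 335470 = I*sqrt(561) - 335470 = -335470 + I*sqrt(561)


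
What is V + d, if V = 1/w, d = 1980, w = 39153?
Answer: 77522941/39153 ≈ 1980.0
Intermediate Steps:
V = 1/39153 ≈ 2.5541e-5
V + d = 1/39153 + 1980 = 77522941/39153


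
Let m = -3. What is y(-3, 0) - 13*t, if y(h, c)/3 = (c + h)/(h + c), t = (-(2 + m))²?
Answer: -10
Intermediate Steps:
t = 1 (t = (-(2 - 3))² = (-1*(-1))² = 1² = 1)
y(h, c) = 3 (y(h, c) = 3*((c + h)/(h + c)) = 3*((c + h)/(c + h)) = 3*1 = 3)
y(-3, 0) - 13*t = 3 - 13*1 = 3 - 13 = -10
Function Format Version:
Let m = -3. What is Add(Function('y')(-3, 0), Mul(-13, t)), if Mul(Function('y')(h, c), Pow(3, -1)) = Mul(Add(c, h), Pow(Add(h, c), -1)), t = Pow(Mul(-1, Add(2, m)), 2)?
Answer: -10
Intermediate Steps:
t = 1 (t = Pow(Mul(-1, Add(2, -3)), 2) = Pow(Mul(-1, -1), 2) = Pow(1, 2) = 1)
Function('y')(h, c) = 3 (Function('y')(h, c) = Mul(3, Mul(Add(c, h), Pow(Add(h, c), -1))) = Mul(3, Mul(Add(c, h), Pow(Add(c, h), -1))) = Mul(3, 1) = 3)
Add(Function('y')(-3, 0), Mul(-13, t)) = Add(3, Mul(-13, 1)) = Add(3, -13) = -10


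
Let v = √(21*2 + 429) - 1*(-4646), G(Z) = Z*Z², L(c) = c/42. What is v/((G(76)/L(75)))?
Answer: 58075/3072832 + 25*√471/6145664 ≈ 0.018988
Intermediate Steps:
L(c) = c/42 (L(c) = c*(1/42) = c/42)
G(Z) = Z³
v = 4646 + √471 (v = √(42 + 429) + 4646 = √471 + 4646 = 4646 + √471 ≈ 4667.7)
v/((G(76)/L(75))) = (4646 + √471)/((76³/(((1/42)*75)))) = (4646 + √471)/((438976/(25/14))) = (4646 + √471)/((438976*(14/25))) = (4646 + √471)/(6145664/25) = (4646 + √471)*(25/6145664) = 58075/3072832 + 25*√471/6145664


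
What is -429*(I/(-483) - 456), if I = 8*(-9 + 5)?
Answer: 31490888/161 ≈ 1.9560e+5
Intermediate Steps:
I = -32 (I = 8*(-4) = -32)
-429*(I/(-483) - 456) = -429*(-32/(-483) - 456) = -429*(-32*(-1/483) - 456) = -429*(32/483 - 456) = -429*(-220216/483) = 31490888/161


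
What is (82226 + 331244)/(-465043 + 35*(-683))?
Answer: -206735/244474 ≈ -0.84563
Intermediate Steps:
(82226 + 331244)/(-465043 + 35*(-683)) = 413470/(-465043 - 23905) = 413470/(-488948) = 413470*(-1/488948) = -206735/244474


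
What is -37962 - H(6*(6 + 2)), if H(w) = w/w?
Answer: -37963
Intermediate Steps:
H(w) = 1
-37962 - H(6*(6 + 2)) = -37962 - 1*1 = -37962 - 1 = -37963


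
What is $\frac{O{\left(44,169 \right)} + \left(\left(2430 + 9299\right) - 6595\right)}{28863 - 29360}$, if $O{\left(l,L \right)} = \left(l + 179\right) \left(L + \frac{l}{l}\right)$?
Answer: $- \frac{43044}{497} \approx -86.608$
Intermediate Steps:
$O{\left(l,L \right)} = \left(1 + L\right) \left(179 + l\right)$ ($O{\left(l,L \right)} = \left(179 + l\right) \left(L + 1\right) = \left(179 + l\right) \left(1 + L\right) = \left(1 + L\right) \left(179 + l\right)$)
$\frac{O{\left(44,169 \right)} + \left(\left(2430 + 9299\right) - 6595\right)}{28863 - 29360} = \frac{\left(179 + 44 + 179 \cdot 169 + 169 \cdot 44\right) + \left(\left(2430 + 9299\right) - 6595\right)}{28863 - 29360} = \frac{\left(179 + 44 + 30251 + 7436\right) + \left(11729 - 6595\right)}{-497} = \left(37910 + 5134\right) \left(- \frac{1}{497}\right) = 43044 \left(- \frac{1}{497}\right) = - \frac{43044}{497}$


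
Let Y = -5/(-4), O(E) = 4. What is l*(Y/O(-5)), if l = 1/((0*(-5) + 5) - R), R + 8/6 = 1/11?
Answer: 165/3296 ≈ 0.050061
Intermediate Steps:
Y = 5/4 (Y = -5*(-1/4) = 5/4 ≈ 1.2500)
R = -41/33 (R = -4/3 + 1/11 = -41/33 ≈ -1.2424)
l = 33/206 (l = 1/((0*(-5) + 5) - 1*(-41/33)) = 1/((0 + 5) + 41/33) = 1/(5 + 41/33) = 1/(206/33) = 33/206 ≈ 0.16019)
l*(Y/O(-5)) = 33*((5/4)/4)/206 = 33*((5/4)*(1/4))/206 = (33/206)*(5/16) = 165/3296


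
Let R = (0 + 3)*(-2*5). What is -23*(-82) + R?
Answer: 1856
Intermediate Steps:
R = -30 (R = 3*(-10) = -30)
-23*(-82) + R = -23*(-82) - 30 = 1886 - 30 = 1856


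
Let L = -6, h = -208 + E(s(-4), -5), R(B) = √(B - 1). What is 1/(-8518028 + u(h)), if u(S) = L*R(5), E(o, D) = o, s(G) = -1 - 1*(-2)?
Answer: -1/8518040 ≈ -1.1740e-7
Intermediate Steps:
s(G) = 1 (s(G) = -1 + 2 = 1)
R(B) = √(-1 + B)
h = -207 (h = -208 + 1 = -207)
u(S) = -12 (u(S) = -6*√(-1 + 5) = -6*√4 = -6*2 = -12)
1/(-8518028 + u(h)) = 1/(-8518028 - 12) = 1/(-8518040) = -1/8518040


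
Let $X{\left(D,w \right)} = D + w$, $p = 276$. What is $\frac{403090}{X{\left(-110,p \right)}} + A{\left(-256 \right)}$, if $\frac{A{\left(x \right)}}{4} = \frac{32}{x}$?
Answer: $\frac{403007}{166} \approx 2427.8$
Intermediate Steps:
$A{\left(x \right)} = \frac{128}{x}$ ($A{\left(x \right)} = 4 \frac{32}{x} = \frac{128}{x}$)
$\frac{403090}{X{\left(-110,p \right)}} + A{\left(-256 \right)} = \frac{403090}{-110 + 276} + \frac{128}{-256} = \frac{403090}{166} + 128 \left(- \frac{1}{256}\right) = 403090 \cdot \frac{1}{166} - \frac{1}{2} = \frac{201545}{83} - \frac{1}{2} = \frac{403007}{166}$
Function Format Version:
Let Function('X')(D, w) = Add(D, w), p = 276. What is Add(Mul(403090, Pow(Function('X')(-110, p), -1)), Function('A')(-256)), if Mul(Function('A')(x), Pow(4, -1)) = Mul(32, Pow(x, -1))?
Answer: Rational(403007, 166) ≈ 2427.8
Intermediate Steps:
Function('A')(x) = Mul(128, Pow(x, -1)) (Function('A')(x) = Mul(4, Mul(32, Pow(x, -1))) = Mul(128, Pow(x, -1)))
Add(Mul(403090, Pow(Function('X')(-110, p), -1)), Function('A')(-256)) = Add(Mul(403090, Pow(Add(-110, 276), -1)), Mul(128, Pow(-256, -1))) = Add(Mul(403090, Pow(166, -1)), Mul(128, Rational(-1, 256))) = Add(Mul(403090, Rational(1, 166)), Rational(-1, 2)) = Add(Rational(201545, 83), Rational(-1, 2)) = Rational(403007, 166)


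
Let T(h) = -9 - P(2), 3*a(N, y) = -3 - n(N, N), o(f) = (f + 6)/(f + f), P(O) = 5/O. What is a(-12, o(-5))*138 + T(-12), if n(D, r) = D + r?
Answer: 1909/2 ≈ 954.50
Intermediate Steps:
o(f) = (6 + f)/(2*f) (o(f) = (6 + f)/((2*f)) = (6 + f)*(1/(2*f)) = (6 + f)/(2*f))
a(N, y) = -1 - 2*N/3 (a(N, y) = (-3 - (N + N))/3 = (-3 - 2*N)/3 = -1 - 2*N/3)
T(h) = -23/2 (T(h) = -9 - 5/2 = -23/2)
a(-12, o(-5))*138 + T(-12) = (-1 - ⅔*(-12))*138 - 23/2 = (-1 + 8)*138 - 23/2 = 7*138 - 23/2 = 966 - 23/2 = 1909/2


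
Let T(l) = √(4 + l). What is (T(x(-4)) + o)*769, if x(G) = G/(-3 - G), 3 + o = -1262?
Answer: -972785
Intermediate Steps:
o = -1265 (o = -3 - 1262 = -1265)
(T(x(-4)) + o)*769 = (√(4 - 1*(-4)/(3 - 4)) - 1265)*769 = (√(4 - 1*(-4)/(-1)) - 1265)*769 = (√(4 - 1*(-4)*(-1)) - 1265)*769 = (√(4 - 4) - 1265)*769 = (√0 - 1265)*769 = (0 - 1265)*769 = -1265*769 = -972785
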